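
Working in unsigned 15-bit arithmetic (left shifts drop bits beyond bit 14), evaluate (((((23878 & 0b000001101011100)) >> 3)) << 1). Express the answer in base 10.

23878 = 101110101000110
0b000001101011100 = 000001101011100
→ & → 000000101000100 = 324
→ >> 3 → 000000000101000 = 40
→ << 1 (mod 2^15) → 000000001010000 = 80

80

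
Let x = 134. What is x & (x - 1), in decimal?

x = 10000110 = 134
x - 1 = 10000101
AND   = 10000100 = 132
(x & (x - 1) clears the lowest set bit of x.)

132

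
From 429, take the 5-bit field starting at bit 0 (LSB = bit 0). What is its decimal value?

v = 110101101
Shift right by 0: 110101101
Mask low 5 bits: 01101 = 13

13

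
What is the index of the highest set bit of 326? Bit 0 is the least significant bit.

8

326 = 101000110
The topmost 1 is at position 8 (since 2^8 = 256 ≤ 326 < 512).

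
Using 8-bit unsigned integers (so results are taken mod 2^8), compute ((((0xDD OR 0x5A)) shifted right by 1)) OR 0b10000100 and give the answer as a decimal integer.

239

0xDD = 11011101
0x5A = 01011010
→ OR → 11011111 = 223
→ shifted right by 1 → 01101111 = 111
0b10000100 = 10000100
→ OR → 11101111 = 239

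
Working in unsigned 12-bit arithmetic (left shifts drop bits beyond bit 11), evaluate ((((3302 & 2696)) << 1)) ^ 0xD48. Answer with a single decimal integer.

3302 = 110011100110
2696 = 101010001000
→ & → 100010000000 = 2176
→ << 1 (mod 2^12) → 000100000000 = 256
0xD48 = 110101001000
→ ^ → 110001001000 = 3144

3144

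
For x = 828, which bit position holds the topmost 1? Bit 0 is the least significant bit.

9

828 = 1100111100
The topmost 1 is at position 9 (since 2^9 = 512 ≤ 828 < 1024).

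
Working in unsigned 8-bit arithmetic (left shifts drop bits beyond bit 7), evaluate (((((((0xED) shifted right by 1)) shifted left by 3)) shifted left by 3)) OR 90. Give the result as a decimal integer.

0xED = 11101101
→ shifted right by 1 → 01110110 = 118
→ shifted left by 3 (mod 2^8) → 10110000 = 176
→ shifted left by 3 (mod 2^8) → 10000000 = 128
90 = 01011010
→ OR → 11011010 = 218

218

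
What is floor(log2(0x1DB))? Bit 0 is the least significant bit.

8

0x1DB = 111011011
The topmost 1 is at position 8 (since 2^8 = 256 ≤ 475 < 512).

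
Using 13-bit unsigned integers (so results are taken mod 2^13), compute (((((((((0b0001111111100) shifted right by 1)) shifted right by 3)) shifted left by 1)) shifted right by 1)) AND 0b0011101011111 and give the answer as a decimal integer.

0b0001111111100 = 0001111111100
→ shifted right by 1 → 0000111111110 = 510
→ shifted right by 3 → 0000000111111 = 63
→ shifted left by 1 (mod 2^13) → 0000001111110 = 126
→ shifted right by 1 → 0000000111111 = 63
0b0011101011111 = 0011101011111
→ AND → 0000000011111 = 31

31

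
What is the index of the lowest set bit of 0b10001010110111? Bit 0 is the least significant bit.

0

0b10001010110111 = 10001010110111
Trailing zeros: 0, so the lowest set bit is bit 0 (value 1).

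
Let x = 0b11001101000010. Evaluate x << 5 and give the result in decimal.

x = 0000011001101000010
shift left by 5 → 1100110100001000000 = 419904
(equivalently, 13122 × 2^5 = 13122 × 32)

419904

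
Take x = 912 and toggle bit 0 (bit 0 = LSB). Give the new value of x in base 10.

x = 0001110010000
bit 0 is currently 0; toggle it via x ^ (1 << 0) = x ^ 1
→ 0001110010001 = 913

913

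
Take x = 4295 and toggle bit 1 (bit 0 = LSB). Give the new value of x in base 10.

x = 1000011000111
bit 1 is currently 1; toggle it via x ^ (1 << 1) = x ^ 2
→ 1000011000101 = 4293

4293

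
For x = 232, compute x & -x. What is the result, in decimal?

8

x = 11101000 = 232
-x (two's complement) = …00011000
AND   = 00001000 = 8
(x & -x isolates the lowest set bit of x.)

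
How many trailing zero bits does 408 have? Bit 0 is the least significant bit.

3

408 = 110011000
Trailing zeros: 3, so the lowest set bit is bit 3 (value 8).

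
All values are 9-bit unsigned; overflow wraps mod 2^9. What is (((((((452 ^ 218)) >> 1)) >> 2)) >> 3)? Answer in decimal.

452 = 111000100
218 = 011011010
→ ^ → 100011110 = 286
→ >> 1 → 010001111 = 143
→ >> 2 → 000100011 = 35
→ >> 3 → 000000100 = 4

4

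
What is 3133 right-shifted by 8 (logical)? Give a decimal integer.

3133 = 110000111101
shift right by 8 → 000000001100 = 12
(equivalently, floor(3133 / 256))

12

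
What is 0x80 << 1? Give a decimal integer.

256

0x80 = 010000000
shift left by 1 → 100000000 = 256
(equivalently, 128 × 2^1 = 128 × 2)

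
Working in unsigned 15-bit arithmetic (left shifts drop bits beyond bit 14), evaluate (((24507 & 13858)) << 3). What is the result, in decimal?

12560

24507 = 101111110111011
13858 = 011011000100010
→ & → 001011000100010 = 5666
→ << 3 (mod 2^15) → 011000100010000 = 12560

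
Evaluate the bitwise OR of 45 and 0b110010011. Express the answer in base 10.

45 = 000101101
b = 110010011
 OR → 110111111 = 447

447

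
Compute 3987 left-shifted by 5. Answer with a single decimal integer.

127584

3987 = 00000111110010011
shift left by 5 → 11111001001100000 = 127584
(equivalently, 3987 × 2^5 = 3987 × 32)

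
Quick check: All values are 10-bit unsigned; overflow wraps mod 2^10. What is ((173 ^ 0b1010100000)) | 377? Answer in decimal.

893

173 = 0010101101
0b1010100000 = 1010100000
→ ^ → 1000001101 = 525
377 = 0101111001
→ | → 1101111101 = 893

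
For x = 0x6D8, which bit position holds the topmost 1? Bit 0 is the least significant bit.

0x6D8 = 11011011000
The topmost 1 is at position 10 (since 2^10 = 1024 ≤ 1752 < 2048).

10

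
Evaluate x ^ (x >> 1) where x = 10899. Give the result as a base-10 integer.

16346

x = 10101010010011 = 10899
x>>1 = 01010101001001
XOR  = 11111111011010 = 16346
(x ^ (x >> 1) gives the standard binary-reflected Gray code of x.)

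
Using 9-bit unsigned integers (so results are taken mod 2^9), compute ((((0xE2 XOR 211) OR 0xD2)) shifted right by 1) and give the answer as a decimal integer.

0xE2 = 011100010
211 = 011010011
→ XOR → 000110001 = 49
0xD2 = 011010010
→ OR → 011110011 = 243
→ shifted right by 1 → 001111001 = 121

121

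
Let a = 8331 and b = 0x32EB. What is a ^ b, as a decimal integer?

4704

8331 = 10000010001011
0x32EB = 11001011101011
XOR → 01001001100000 = 4704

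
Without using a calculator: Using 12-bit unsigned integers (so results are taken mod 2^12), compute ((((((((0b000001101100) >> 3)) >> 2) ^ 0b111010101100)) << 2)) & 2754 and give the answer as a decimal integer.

0b000001101100 = 000001101100
→ >> 3 → 000000001101 = 13
→ >> 2 → 000000000011 = 3
0b111010101100 = 111010101100
→ ^ → 111010101111 = 3759
→ << 2 (mod 2^12) → 101010111100 = 2748
2754 = 101011000010
→ & → 101010000000 = 2688

2688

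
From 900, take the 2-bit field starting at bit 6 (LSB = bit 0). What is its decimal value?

v = 001110000100
Shift right by 6: 001110
Mask low 2 bits: 10 = 2

2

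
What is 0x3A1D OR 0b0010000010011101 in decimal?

0x3A1D = 11101000011101
b = 10000010011101
 OR → 11101010011101 = 15005

15005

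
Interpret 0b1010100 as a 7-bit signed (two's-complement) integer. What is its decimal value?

-44

pattern = 1010100 (MSB is 1 ⇒ negative)
Invert: 0101011, add 1 → 0101100 = 44, so the value is -44.
(Equivalently: 84 - 2^7 = 84 - 128 = -44.)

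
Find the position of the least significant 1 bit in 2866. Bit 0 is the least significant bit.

1

2866 = 101100110010
Trailing zeros: 1, so the lowest set bit is bit 1 (value 2).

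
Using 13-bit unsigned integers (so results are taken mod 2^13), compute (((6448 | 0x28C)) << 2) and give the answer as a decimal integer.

3824

6448 = 1100100110000
0x28C = 0001010001100
→ | → 1101110111100 = 7100
→ << 2 (mod 2^13) → 0111011110000 = 3824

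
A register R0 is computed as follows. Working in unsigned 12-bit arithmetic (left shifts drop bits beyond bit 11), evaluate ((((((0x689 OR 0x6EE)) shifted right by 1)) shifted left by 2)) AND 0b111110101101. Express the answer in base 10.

0x689 = 011010001001
0x6EE = 011011101110
→ OR → 011011101111 = 1775
→ shifted right by 1 → 001101110111 = 887
→ shifted left by 2 (mod 2^12) → 110111011100 = 3548
0b111110101101 = 111110101101
→ AND → 110110001100 = 3468

3468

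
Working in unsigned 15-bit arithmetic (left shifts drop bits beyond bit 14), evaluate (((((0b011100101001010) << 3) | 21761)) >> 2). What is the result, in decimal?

0b011100101001010 = 011100101001010
→ << 3 (mod 2^15) → 100101001010000 = 19024
21761 = 101010100000001
→ | → 101111101010001 = 24401
→ >> 2 → 001011111010100 = 6100

6100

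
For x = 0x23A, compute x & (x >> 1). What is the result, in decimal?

24

x = 1000111010 = 570
x>>1 = 0100011101
AND  = 0000011000 = 24
(x & (x >> 1) has a 1 wherever x has two consecutive 1 bits.)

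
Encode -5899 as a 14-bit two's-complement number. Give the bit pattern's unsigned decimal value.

10485

5899 in 14 bits: 01011100001011
Invert: 10100011110100
Add 1:  10100011110101 = 10485
(Check: 2^14 - 5899 = 16384 - 5899 = 10485.)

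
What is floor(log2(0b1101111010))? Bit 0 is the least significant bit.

0b1101111010 = 1101111010
The topmost 1 is at position 9 (since 2^9 = 512 ≤ 890 < 1024).

9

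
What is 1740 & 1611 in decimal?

1608

1740 = 11011001100
1611 = 11001001011
AND → 11001001000 = 1608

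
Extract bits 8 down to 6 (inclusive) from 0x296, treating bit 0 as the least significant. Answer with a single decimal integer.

v = 1010010110
Shift right by 6: 1010
Mask low 3 bits: 010 = 2

2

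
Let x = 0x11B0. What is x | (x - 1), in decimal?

4543

x = 1000110110000 = 4528
x - 1 = 1000110101111
OR    = 1000110111111 = 4543
(x | (x - 1) sets all bits below the lowest set bit.)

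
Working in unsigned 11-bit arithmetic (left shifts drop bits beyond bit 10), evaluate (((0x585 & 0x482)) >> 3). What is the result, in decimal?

144

0x585 = 10110000101
0x482 = 10010000010
→ & → 10010000000 = 1152
→ >> 3 → 00010010000 = 144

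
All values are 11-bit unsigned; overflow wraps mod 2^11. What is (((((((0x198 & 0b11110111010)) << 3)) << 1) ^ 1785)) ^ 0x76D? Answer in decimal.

20

0x198 = 00110011000
0b11110111010 = 11110111010
→ & → 00110011000 = 408
→ << 3 (mod 2^11) → 10011000000 = 1216
→ << 1 (mod 2^11) → 00110000000 = 384
1785 = 11011111001
→ ^ → 11101111001 = 1913
0x76D = 11101101101
→ ^ → 00000010100 = 20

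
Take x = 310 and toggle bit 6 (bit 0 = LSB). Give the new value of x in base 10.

374

x = 0000100110110
bit 6 is currently 0; toggle it via x ^ (1 << 6) = x ^ 64
→ 0000101110110 = 374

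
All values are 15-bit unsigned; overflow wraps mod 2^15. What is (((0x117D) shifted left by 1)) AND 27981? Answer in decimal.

0x117D = 001000101111101
→ shifted left by 1 (mod 2^15) → 010001011111010 = 8954
27981 = 110110101001101
→ AND → 010000001001000 = 8264

8264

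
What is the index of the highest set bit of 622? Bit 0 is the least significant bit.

622 = 1001101110
The topmost 1 is at position 9 (since 2^9 = 512 ≤ 622 < 1024).

9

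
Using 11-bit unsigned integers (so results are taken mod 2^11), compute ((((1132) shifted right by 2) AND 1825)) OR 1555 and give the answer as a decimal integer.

1811

1132 = 10001101100
→ shifted right by 2 → 00100011011 = 283
1825 = 11100100001
→ AND → 00100000001 = 257
1555 = 11000010011
→ OR → 11100010011 = 1811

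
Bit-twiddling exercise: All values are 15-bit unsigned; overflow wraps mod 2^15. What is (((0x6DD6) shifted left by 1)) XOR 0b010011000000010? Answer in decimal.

0x6DD6 = 110110111010110
→ shifted left by 1 (mod 2^15) → 101101110101100 = 23468
0b010011000000010 = 010011000000010
→ XOR → 111110110101110 = 32174

32174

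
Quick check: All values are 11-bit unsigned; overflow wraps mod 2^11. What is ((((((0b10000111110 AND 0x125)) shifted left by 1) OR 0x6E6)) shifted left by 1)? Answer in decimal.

1500

0b10000111110 = 10000111110
0x125 = 00100100101
→ AND → 00000100100 = 36
→ shifted left by 1 (mod 2^11) → 00001001000 = 72
0x6E6 = 11011100110
→ OR → 11011101110 = 1774
→ shifted left by 1 (mod 2^11) → 10111011100 = 1500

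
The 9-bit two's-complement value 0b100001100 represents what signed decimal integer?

-244

pattern = 100001100 (MSB is 1 ⇒ negative)
Invert: 011110011, add 1 → 011110100 = 244, so the value is -244.
(Equivalently: 268 - 2^9 = 268 - 512 = -244.)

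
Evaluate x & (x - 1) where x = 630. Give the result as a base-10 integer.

628

x = 1001110110 = 630
x - 1 = 1001110101
AND   = 1001110100 = 628
(x & (x - 1) clears the lowest set bit of x.)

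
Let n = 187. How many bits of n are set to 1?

187 = 10111011
Count the 1s: 1 + 1 + 1 + 1 + 1 + 1 = 6

6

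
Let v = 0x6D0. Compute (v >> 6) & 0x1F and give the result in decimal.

v = 011011010000
Shift right by 6: 011011
Mask low 5 bits: 11011 = 27

27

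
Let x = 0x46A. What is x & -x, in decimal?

2

x = 10001101010 = 1130
-x (two's complement) = …01110010110
AND   = 00000000010 = 2
(x & -x isolates the lowest set bit of x.)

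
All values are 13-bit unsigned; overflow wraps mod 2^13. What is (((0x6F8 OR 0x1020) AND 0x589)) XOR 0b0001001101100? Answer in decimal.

1764

0x6F8 = 0011011111000
0x1020 = 1000000100000
→ OR → 1011011111000 = 5880
0x589 = 0010110001001
→ AND → 0010010001000 = 1160
0b0001001101100 = 0001001101100
→ XOR → 0011011100100 = 1764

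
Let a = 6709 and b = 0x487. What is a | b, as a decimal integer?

7863

6709 = 1101000110101
0x487 = 0010010000111
 OR → 1111010110111 = 7863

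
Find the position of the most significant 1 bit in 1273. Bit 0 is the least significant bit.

10

1273 = 10011111001
The topmost 1 is at position 10 (since 2^10 = 1024 ≤ 1273 < 2048).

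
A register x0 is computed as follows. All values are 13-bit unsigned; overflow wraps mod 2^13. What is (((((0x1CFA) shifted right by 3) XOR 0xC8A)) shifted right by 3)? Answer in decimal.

0x1CFA = 1110011111010
→ shifted right by 3 → 0001110011111 = 927
0xC8A = 0110010001010
→ XOR → 0111100010101 = 3861
→ shifted right by 3 → 0000111100010 = 482

482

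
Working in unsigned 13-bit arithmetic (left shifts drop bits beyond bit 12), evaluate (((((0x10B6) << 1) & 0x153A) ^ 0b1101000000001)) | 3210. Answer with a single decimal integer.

8107

0x10B6 = 1000010110110
→ << 1 (mod 2^13) → 0000101101100 = 364
0x153A = 1010100111010
→ & → 0000100101000 = 296
0b1101000000001 = 1101000000001
→ ^ → 1101100101001 = 6953
3210 = 0110010001010
→ | → 1111110101011 = 8107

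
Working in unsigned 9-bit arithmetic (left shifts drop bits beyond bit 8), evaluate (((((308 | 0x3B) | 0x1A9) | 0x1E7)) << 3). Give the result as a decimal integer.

308 = 100110100
0x3B = 000111011
→ | → 100111111 = 319
0x1A9 = 110101001
→ | → 110111111 = 447
0x1E7 = 111100111
→ | → 111111111 = 511
→ << 3 (mod 2^9) → 111111000 = 504

504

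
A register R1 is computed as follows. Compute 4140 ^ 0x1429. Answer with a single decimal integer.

1029

4140 = 1000000101100
0x1429 = 1010000101001
XOR → 0010000000101 = 1029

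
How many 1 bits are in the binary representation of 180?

180 = 10110100
Count the 1s: 1 + 1 + 1 + 1 = 4

4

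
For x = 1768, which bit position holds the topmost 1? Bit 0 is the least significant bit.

1768 = 11011101000
The topmost 1 is at position 10 (since 2^10 = 1024 ≤ 1768 < 2048).

10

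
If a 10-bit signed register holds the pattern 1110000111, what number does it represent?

-121

pattern = 1110000111 (MSB is 1 ⇒ negative)
Invert: 0001111000, add 1 → 0001111001 = 121, so the value is -121.
(Equivalently: 903 - 2^10 = 903 - 1024 = -121.)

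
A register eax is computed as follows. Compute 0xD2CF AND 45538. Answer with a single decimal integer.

37058

0xD2CF = 1101001011001111
45538 = 1011000111100010
AND → 1001000011000010 = 37058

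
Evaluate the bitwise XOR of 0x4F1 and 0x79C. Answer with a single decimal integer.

0x4F1 = 10011110001
0x79C = 11110011100
XOR → 01101101101 = 877

877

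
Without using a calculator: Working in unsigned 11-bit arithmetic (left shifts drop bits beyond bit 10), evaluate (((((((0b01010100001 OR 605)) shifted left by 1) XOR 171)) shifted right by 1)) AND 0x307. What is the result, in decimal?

512

0b01010100001 = 01010100001
605 = 01001011101
→ OR → 01011111101 = 765
→ shifted left by 1 (mod 2^11) → 10111111010 = 1530
171 = 00010101011
→ XOR → 10101010001 = 1361
→ shifted right by 1 → 01010101000 = 680
0x307 = 01100000111
→ AND → 01000000000 = 512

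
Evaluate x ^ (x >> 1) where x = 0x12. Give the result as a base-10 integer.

27

x = 10010 = 18
x>>1 = 01001
XOR  = 11011 = 27
(x ^ (x >> 1) gives the standard binary-reflected Gray code of x.)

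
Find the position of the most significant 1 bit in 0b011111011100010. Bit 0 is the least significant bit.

13

0b011111011100010 = 11111011100010
The topmost 1 is at position 13 (since 2^13 = 8192 ≤ 16098 < 16384).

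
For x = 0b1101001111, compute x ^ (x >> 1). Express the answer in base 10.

x = 1101001111 = 847
x>>1 = 0110100111
XOR  = 1011101000 = 744
(x ^ (x >> 1) gives the standard binary-reflected Gray code of x.)

744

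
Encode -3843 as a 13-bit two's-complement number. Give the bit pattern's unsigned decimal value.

3843 in 13 bits: 0111100000011
Invert: 1000011111100
Add 1:  1000011111101 = 4349
(Check: 2^13 - 3843 = 8192 - 3843 = 4349.)

4349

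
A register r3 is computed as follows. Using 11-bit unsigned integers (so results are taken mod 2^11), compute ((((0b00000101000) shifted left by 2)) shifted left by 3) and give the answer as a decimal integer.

0b00000101000 = 00000101000
→ shifted left by 2 (mod 2^11) → 00010100000 = 160
→ shifted left by 3 (mod 2^11) → 10100000000 = 1280

1280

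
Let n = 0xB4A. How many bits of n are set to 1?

6

0xB4A = 101101001010
Count the 1s: 1 + 1 + 1 + 1 + 1 + 1 = 6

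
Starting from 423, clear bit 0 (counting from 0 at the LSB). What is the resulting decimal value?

x = 110100111
bit 0 is currently 1; clear it via x & ~(1 << 0) = x & ~1
→ 110100110 = 422

422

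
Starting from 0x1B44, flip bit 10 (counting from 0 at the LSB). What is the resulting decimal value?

x = 1101101000100
bit 10 is currently 0; toggle it via x ^ (1 << 10) = x ^ 1024
→ 1111101000100 = 8004

8004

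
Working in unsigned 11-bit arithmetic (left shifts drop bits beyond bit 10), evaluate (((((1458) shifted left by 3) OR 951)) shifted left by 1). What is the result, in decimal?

1902

1458 = 10110110010
→ shifted left by 3 (mod 2^11) → 10110010000 = 1424
951 = 01110110111
→ OR → 11110110111 = 1975
→ shifted left by 1 (mod 2^11) → 11101101110 = 1902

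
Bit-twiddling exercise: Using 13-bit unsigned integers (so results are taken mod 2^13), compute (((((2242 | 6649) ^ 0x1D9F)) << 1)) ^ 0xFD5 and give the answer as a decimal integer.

2242 = 0100011000010
6649 = 1100111111001
→ | → 1100111111011 = 6651
0x1D9F = 1110110011111
→ ^ → 0010001100100 = 1124
→ << 1 (mod 2^13) → 0100011001000 = 2248
0xFD5 = 0111111010101
→ ^ → 0011100011101 = 1821

1821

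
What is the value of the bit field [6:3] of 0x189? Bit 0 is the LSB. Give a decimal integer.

v = 0110001001
Shift right by 3: 0110001
Mask low 4 bits: 0001 = 1

1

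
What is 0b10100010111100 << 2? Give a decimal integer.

x = 0010100010111100
shift left by 2 → 1010001011110000 = 41712
(equivalently, 10428 × 2^2 = 10428 × 4)

41712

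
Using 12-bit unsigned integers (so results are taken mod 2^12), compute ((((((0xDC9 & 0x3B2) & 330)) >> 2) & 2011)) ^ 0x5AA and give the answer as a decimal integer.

0xDC9 = 110111001001
0x3B2 = 001110110010
→ & → 000110000000 = 384
330 = 000101001010
→ & → 000100000000 = 256
→ >> 2 → 000001000000 = 64
2011 = 011111011011
→ & → 000001000000 = 64
0x5AA = 010110101010
→ ^ → 010111101010 = 1514

1514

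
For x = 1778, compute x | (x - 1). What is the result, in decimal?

x = 11011110010 = 1778
x - 1 = 11011110001
OR    = 11011110011 = 1779
(x | (x - 1) sets all bits below the lowest set bit.)

1779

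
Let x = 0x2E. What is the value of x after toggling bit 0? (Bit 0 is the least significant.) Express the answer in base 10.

x = 000101110
bit 0 is currently 0; toggle it via x ^ (1 << 0) = x ^ 1
→ 000101111 = 47

47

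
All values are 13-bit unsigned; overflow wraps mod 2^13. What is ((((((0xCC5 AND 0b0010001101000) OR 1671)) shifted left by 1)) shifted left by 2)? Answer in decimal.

0xCC5 = 0110011000101
0b0010001101000 = 0010001101000
→ AND → 0010001000000 = 1088
1671 = 0011010000111
→ OR → 0011011000111 = 1735
→ shifted left by 1 (mod 2^13) → 0110110001110 = 3470
→ shifted left by 2 (mod 2^13) → 1011000111000 = 5688

5688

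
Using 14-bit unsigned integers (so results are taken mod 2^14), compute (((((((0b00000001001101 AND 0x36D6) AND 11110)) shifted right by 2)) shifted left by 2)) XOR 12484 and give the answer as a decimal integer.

0b00000001001101 = 00000001001101
0x36D6 = 11011011010110
→ AND → 00000001000100 = 68
11110 = 10101101100110
→ AND → 00000001000100 = 68
→ shifted right by 2 → 00000000010001 = 17
→ shifted left by 2 (mod 2^14) → 00000001000100 = 68
12484 = 11000011000100
→ XOR → 11000010000000 = 12416

12416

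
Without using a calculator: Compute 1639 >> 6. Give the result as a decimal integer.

25

1639 = 11001100111
shift right by 6 → 00000011001 = 25
(equivalently, floor(1639 / 64))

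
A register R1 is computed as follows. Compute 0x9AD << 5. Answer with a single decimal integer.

79264

0x9AD = 00000100110101101
shift left by 5 → 10011010110100000 = 79264
(equivalently, 2477 × 2^5 = 2477 × 32)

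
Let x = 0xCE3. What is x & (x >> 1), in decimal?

x = 110011100011 = 3299
x>>1 = 011001110001
AND  = 010001100001 = 1121
(x & (x >> 1) has a 1 wherever x has two consecutive 1 bits.)

1121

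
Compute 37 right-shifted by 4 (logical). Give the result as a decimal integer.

37 = 100101
shift right by 4 → 000010 = 2
(equivalently, floor(37 / 16))

2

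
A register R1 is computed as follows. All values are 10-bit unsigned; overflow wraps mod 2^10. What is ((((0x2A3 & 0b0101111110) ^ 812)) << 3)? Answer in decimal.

112

0x2A3 = 1010100011
0b0101111110 = 0101111110
→ & → 0000100010 = 34
812 = 1100101100
→ ^ → 1100001110 = 782
→ << 3 (mod 2^10) → 0001110000 = 112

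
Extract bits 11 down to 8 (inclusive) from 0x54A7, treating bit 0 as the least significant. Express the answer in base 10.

v = 0101010010100111
Shift right by 8: 01010100
Mask low 4 bits: 0100 = 4

4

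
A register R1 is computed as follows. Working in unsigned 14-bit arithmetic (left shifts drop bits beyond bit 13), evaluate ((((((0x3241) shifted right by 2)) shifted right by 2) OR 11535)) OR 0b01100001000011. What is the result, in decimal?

0x3241 = 11001001000001
→ shifted right by 2 → 00110010010000 = 3216
→ shifted right by 2 → 00001100100100 = 804
11535 = 10110100001111
→ OR → 10111100101111 = 12079
0b01100001000011 = 01100001000011
→ OR → 11111101101111 = 16239

16239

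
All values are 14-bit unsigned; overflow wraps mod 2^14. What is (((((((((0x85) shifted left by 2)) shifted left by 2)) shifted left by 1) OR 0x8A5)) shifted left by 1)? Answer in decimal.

0x85 = 00000010000101
→ shifted left by 2 (mod 2^14) → 00001000010100 = 532
→ shifted left by 2 (mod 2^14) → 00100001010000 = 2128
→ shifted left by 1 (mod 2^14) → 01000010100000 = 4256
0x8A5 = 00100010100101
→ OR → 01100010100101 = 6309
→ shifted left by 1 (mod 2^14) → 11000101001010 = 12618

12618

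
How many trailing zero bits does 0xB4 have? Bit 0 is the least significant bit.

2

0xB4 = 10110100
Trailing zeros: 2, so the lowest set bit is bit 2 (value 4).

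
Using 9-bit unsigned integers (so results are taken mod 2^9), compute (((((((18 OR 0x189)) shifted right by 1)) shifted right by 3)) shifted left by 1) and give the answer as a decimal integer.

50

18 = 000010010
0x189 = 110001001
→ OR → 110011011 = 411
→ shifted right by 1 → 011001101 = 205
→ shifted right by 3 → 000011001 = 25
→ shifted left by 1 (mod 2^9) → 000110010 = 50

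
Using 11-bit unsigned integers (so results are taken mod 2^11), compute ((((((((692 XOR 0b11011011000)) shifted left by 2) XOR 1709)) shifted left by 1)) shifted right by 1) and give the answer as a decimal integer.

797

692 = 01010110100
0b11011011000 = 11011011000
→ XOR → 10001101100 = 1132
→ shifted left by 2 (mod 2^11) → 00110110000 = 432
1709 = 11010101101
→ XOR → 11100011101 = 1821
→ shifted left by 1 (mod 2^11) → 11000111010 = 1594
→ shifted right by 1 → 01100011101 = 797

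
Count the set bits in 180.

4

180 = 10110100
Count the 1s: 1 + 1 + 1 + 1 = 4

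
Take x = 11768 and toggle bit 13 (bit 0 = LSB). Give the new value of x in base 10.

x = 10110111111000
bit 13 is currently 1; toggle it via x ^ (1 << 13) = x ^ 8192
→ 00110111111000 = 3576

3576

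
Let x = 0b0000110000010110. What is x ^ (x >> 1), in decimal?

x = 110000010110 = 3094
x>>1 = 011000001011
XOR  = 101000011101 = 2589
(x ^ (x >> 1) gives the standard binary-reflected Gray code of x.)

2589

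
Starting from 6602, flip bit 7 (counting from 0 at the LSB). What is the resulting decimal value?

x = 001100111001010
bit 7 is currently 1; toggle it via x ^ (1 << 7) = x ^ 128
→ 001100101001010 = 6474

6474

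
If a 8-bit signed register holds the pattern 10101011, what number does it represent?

pattern = 10101011 (MSB is 1 ⇒ negative)
Invert: 01010100, add 1 → 01010101 = 85, so the value is -85.
(Equivalently: 171 - 2^8 = 171 - 256 = -85.)

-85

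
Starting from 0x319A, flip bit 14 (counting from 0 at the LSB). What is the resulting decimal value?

29082

x = 0011000110011010
bit 14 is currently 0; toggle it via x ^ (1 << 14) = x ^ 16384
→ 0111000110011010 = 29082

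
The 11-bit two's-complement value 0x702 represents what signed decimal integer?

-254

pattern = 11100000010 (MSB is 1 ⇒ negative)
Invert: 00011111101, add 1 → 00011111110 = 254, so the value is -254.
(Equivalently: 1794 - 2^11 = 1794 - 2048 = -254.)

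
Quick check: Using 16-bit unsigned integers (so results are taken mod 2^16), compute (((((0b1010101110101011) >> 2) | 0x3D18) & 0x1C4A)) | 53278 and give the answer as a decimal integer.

0b1010101110101011 = 1010101110101011
→ >> 2 → 0010101011101010 = 10986
0x3D18 = 0011110100011000
→ | → 0011111111111010 = 16378
0x1C4A = 0001110001001010
→ & → 0001110001001010 = 7242
53278 = 1101000000011110
→ | → 1101110001011110 = 56414

56414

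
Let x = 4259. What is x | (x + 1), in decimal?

x = 1000010100011 = 4259
x + 1 = 1000010100100
OR    = 1000010100111 = 4263
(x | (x + 1) sets the lowest cleared bit.)

4263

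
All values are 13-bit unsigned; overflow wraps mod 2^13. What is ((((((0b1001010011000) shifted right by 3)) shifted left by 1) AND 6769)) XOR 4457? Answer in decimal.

4425

0b1001010011000 = 1001010011000
→ shifted right by 3 → 0001001010011 = 595
→ shifted left by 1 (mod 2^13) → 0010010100110 = 1190
6769 = 1101001110001
→ AND → 0000000100000 = 32
4457 = 1000101101001
→ XOR → 1000101001001 = 4425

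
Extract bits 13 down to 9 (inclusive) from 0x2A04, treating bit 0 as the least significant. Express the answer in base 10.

21

v = 10101000000100
Shift right by 9: 10101
Mask low 5 bits: 10101 = 21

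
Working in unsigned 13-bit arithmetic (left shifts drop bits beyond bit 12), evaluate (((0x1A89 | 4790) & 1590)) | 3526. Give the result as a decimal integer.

0x1A89 = 1101010001001
4790 = 1001010110110
→ | → 1101010111111 = 6847
1590 = 0011000110110
→ & → 0001000110110 = 566
3526 = 0110111000110
→ | → 0111111110110 = 4086

4086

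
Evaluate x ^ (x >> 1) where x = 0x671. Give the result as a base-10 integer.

1353

x = 11001110001 = 1649
x>>1 = 01100111000
XOR  = 10101001001 = 1353
(x ^ (x >> 1) gives the standard binary-reflected Gray code of x.)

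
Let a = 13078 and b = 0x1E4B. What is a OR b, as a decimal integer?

13078 = 11001100010110
0x1E4B = 01111001001011
 OR → 11111101011111 = 16223

16223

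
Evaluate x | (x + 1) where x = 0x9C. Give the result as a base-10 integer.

x = 10011100 = 156
x + 1 = 10011101
OR    = 10011101 = 157
(x | (x + 1) sets the lowest cleared bit.)

157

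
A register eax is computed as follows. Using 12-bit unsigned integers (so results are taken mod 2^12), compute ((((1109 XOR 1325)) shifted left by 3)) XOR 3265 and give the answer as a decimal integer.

1109 = 010001010101
1325 = 010100101101
→ XOR → 000101111000 = 376
→ shifted left by 3 (mod 2^12) → 101111000000 = 3008
3265 = 110011000001
→ XOR → 011100000001 = 1793

1793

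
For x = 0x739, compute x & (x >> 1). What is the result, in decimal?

792

x = 11100111001 = 1849
x>>1 = 01110011100
AND  = 01100011000 = 792
(x & (x >> 1) has a 1 wherever x has two consecutive 1 bits.)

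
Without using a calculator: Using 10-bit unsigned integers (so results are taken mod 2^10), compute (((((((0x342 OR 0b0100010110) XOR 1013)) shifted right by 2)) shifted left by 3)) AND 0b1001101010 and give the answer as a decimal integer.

0x342 = 1101000010
0b0100010110 = 0100010110
→ OR → 1101010110 = 854
1013 = 1111110101
→ XOR → 0010100011 = 163
→ shifted right by 2 → 0000101000 = 40
→ shifted left by 3 (mod 2^10) → 0101000000 = 320
0b1001101010 = 1001101010
→ AND → 0001000000 = 64

64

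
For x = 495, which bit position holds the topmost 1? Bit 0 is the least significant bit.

8

495 = 111101111
The topmost 1 is at position 8 (since 2^8 = 256 ≤ 495 < 512).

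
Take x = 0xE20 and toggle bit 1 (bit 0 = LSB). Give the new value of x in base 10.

3618

x = 111000100000
bit 1 is currently 0; toggle it via x ^ (1 << 1) = x ^ 2
→ 111000100010 = 3618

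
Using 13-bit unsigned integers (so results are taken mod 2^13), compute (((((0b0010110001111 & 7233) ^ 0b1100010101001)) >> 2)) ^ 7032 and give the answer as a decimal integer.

0b0010110001111 = 0010110001111
7233 = 1110001000001
→ & → 0010000000001 = 1025
0b1100010101001 = 1100010101001
→ ^ → 1110010101000 = 7336
→ >> 2 → 0011100101010 = 1834
7032 = 1101101111000
→ ^ → 1110001010010 = 7250

7250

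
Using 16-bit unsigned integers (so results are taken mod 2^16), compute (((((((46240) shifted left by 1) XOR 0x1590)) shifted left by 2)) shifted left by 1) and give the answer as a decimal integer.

46240 = 1011010010100000
→ shifted left by 1 (mod 2^16) → 0110100101000000 = 26944
0x1590 = 0001010110010000
→ XOR → 0111110011010000 = 31952
→ shifted left by 2 (mod 2^16) → 1111001101000000 = 62272
→ shifted left by 1 (mod 2^16) → 1110011010000000 = 59008

59008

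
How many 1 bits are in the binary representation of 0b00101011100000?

n = 101011100000
Count the 1s: 1 + 1 + 1 + 1 + 1 = 5

5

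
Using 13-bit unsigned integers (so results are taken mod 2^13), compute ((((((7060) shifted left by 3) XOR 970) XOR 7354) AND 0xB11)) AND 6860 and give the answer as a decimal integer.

512

7060 = 1101110010100
→ shifted left by 3 (mod 2^13) → 1110010100000 = 7328
970 = 0001111001010
→ XOR → 1111101101010 = 8042
7354 = 1110010111010
→ XOR → 0001111010000 = 976
0xB11 = 0101100010001
→ AND → 0001100010000 = 784
6860 = 1101011001100
→ AND → 0001000000000 = 512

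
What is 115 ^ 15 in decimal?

115 = 1110011
15 = 0001111
XOR → 1111100 = 124

124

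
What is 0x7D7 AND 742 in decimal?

710

0x7D7 = 11111010111
742 = 01011100110
AND → 01011000110 = 710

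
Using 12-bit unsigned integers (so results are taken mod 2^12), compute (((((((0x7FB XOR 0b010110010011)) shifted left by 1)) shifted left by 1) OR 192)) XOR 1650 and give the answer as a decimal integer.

0x7FB = 011111111011
0b010110010011 = 010110010011
→ XOR → 001001101000 = 616
→ shifted left by 1 (mod 2^12) → 010011010000 = 1232
→ shifted left by 1 (mod 2^12) → 100110100000 = 2464
192 = 000011000000
→ OR → 100111100000 = 2528
1650 = 011001110010
→ XOR → 111110010010 = 3986

3986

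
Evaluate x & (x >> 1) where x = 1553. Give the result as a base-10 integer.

x = 11000010001 = 1553
x>>1 = 01100001000
AND  = 01000000000 = 512
(x & (x >> 1) has a 1 wherever x has two consecutive 1 bits.)

512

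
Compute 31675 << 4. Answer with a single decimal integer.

506800

31675 = 0000111101110111011
shift left by 4 → 1111011101110110000 = 506800
(equivalently, 31675 × 2^4 = 31675 × 16)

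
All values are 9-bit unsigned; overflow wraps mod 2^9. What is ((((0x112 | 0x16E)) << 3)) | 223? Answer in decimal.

511

0x112 = 100010010
0x16E = 101101110
→ | → 101111110 = 382
→ << 3 (mod 2^9) → 111110000 = 496
223 = 011011111
→ | → 111111111 = 511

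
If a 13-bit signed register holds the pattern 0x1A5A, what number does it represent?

pattern = 1101001011010 (MSB is 1 ⇒ negative)
Invert: 0010110100101, add 1 → 0010110100110 = 1446, so the value is -1446.
(Equivalently: 6746 - 2^13 = 6746 - 8192 = -1446.)

-1446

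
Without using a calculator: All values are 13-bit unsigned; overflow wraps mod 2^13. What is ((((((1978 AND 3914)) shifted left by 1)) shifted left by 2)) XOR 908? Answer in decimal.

7132

1978 = 0011110111010
3914 = 0111101001010
→ AND → 0011100001010 = 1802
→ shifted left by 1 (mod 2^13) → 0111000010100 = 3604
→ shifted left by 2 (mod 2^13) → 1100001010000 = 6224
908 = 0001110001100
→ XOR → 1101111011100 = 7132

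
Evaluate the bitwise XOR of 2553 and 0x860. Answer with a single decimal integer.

409

2553 = 100111111001
0x860 = 100001100000
XOR → 000110011001 = 409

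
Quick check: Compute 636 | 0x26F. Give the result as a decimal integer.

639

636 = 1001111100
0x26F = 1001101111
 OR → 1001111111 = 639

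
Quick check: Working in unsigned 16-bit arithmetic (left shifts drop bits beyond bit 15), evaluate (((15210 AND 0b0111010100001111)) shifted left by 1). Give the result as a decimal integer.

25108

15210 = 0011101101101010
0b0111010100001111 = 0111010100001111
→ AND → 0011000100001010 = 12554
→ shifted left by 1 (mod 2^16) → 0110001000010100 = 25108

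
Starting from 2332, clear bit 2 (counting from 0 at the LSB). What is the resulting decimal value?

2328

x = 100100011100
bit 2 is currently 1; clear it via x & ~(1 << 2) = x & ~4
→ 100100011000 = 2328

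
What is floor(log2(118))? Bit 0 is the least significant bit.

6

118 = 1110110
The topmost 1 is at position 6 (since 2^6 = 64 ≤ 118 < 128).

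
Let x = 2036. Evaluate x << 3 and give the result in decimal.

2036 = 00011111110100
shift left by 3 → 11111110100000 = 16288
(equivalently, 2036 × 2^3 = 2036 × 8)

16288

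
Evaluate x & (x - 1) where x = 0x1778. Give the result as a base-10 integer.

6000

x = 1011101111000 = 6008
x - 1 = 1011101110111
AND   = 1011101110000 = 6000
(x & (x - 1) clears the lowest set bit of x.)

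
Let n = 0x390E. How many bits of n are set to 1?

7

0x390E = 11100100001110
Count the 1s: 1 + 1 + 1 + 1 + 1 + 1 + 1 = 7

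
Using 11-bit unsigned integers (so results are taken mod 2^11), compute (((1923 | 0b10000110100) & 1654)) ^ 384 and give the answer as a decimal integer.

1923 = 11110000011
0b10000110100 = 10000110100
→ | → 11110110111 = 1975
1654 = 11001110110
→ & → 11000110110 = 1590
384 = 00110000000
→ ^ → 11110110110 = 1974

1974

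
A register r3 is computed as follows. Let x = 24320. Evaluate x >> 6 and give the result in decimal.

24320 = 101111100000000
shift right by 6 → 000000101111100 = 380
(equivalently, floor(24320 / 64))

380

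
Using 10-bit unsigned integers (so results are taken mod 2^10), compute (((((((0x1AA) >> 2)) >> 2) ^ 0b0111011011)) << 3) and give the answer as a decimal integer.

520

0x1AA = 0110101010
→ >> 2 → 0001101010 = 106
→ >> 2 → 0000011010 = 26
0b0111011011 = 0111011011
→ ^ → 0111000001 = 449
→ << 3 (mod 2^10) → 1000001000 = 520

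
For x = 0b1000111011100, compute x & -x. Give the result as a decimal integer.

x = 1000111011100 = 4572
-x (two's complement) = …0111000100100
AND   = 0000000000100 = 4
(x & -x isolates the lowest set bit of x.)

4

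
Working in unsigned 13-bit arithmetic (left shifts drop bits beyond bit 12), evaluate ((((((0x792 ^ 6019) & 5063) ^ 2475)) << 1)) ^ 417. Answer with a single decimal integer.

4853

0x792 = 0011110010010
6019 = 1011110000011
→ ^ → 1000000010001 = 4113
5063 = 1001111000111
→ & → 1000000000001 = 4097
2475 = 0100110101011
→ ^ → 1100110101010 = 6570
→ << 1 (mod 2^13) → 1001101010100 = 4948
417 = 0000110100001
→ ^ → 1001011110101 = 4853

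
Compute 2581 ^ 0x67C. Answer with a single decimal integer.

2581 = 101000010101
0x67C = 011001111100
XOR → 110001101001 = 3177

3177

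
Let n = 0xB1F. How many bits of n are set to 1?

0xB1F = 101100011111
Count the 1s: 1 + 1 + 1 + 1 + 1 + 1 + 1 + 1 = 8

8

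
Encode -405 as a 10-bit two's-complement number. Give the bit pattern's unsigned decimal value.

619

405 in 10 bits: 0110010101
Invert: 1001101010
Add 1:  1001101011 = 619
(Check: 2^10 - 405 = 1024 - 405 = 619.)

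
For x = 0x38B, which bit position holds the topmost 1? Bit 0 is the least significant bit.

0x38B = 1110001011
The topmost 1 is at position 9 (since 2^9 = 512 ≤ 907 < 1024).

9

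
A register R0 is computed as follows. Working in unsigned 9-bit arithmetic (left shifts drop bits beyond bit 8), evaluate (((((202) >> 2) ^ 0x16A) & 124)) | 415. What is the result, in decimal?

479

202 = 011001010
→ >> 2 → 000110010 = 50
0x16A = 101101010
→ ^ → 101011000 = 344
124 = 001111100
→ & → 001011000 = 88
415 = 110011111
→ | → 111011111 = 479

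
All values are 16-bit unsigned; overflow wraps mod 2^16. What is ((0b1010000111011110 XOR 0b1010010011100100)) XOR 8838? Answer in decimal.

10172

0b1010000111011110 = 1010000111011110
0b1010010011100100 = 1010010011100100
→ XOR → 0000010100111010 = 1338
8838 = 0010001010000110
→ XOR → 0010011110111100 = 10172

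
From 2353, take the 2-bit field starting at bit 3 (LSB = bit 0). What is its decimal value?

2

v = 0100100110001
Shift right by 3: 0100100110
Mask low 2 bits: 10 = 2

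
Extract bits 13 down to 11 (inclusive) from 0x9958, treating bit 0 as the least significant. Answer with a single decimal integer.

3

v = 1001100101011000
Shift right by 11: 10011
Mask low 3 bits: 011 = 3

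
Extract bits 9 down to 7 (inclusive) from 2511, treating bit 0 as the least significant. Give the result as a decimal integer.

3

v = 100111001111
Shift right by 7: 10011
Mask low 3 bits: 011 = 3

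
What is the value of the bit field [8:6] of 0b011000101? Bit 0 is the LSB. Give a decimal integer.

3

v = 011000101
Shift right by 6: 011
Mask low 3 bits: 011 = 3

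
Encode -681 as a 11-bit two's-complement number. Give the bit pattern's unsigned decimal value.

1367

681 in 11 bits: 01010101001
Invert: 10101010110
Add 1:  10101010111 = 1367
(Check: 2^11 - 681 = 2048 - 681 = 1367.)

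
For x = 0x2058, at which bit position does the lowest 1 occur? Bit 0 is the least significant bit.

0x2058 = 10000001011000
Trailing zeros: 3, so the lowest set bit is bit 3 (value 8).

3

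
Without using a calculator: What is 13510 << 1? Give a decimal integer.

27020

13510 = 011010011000110
shift left by 1 → 110100110001100 = 27020
(equivalently, 13510 × 2^1 = 13510 × 2)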